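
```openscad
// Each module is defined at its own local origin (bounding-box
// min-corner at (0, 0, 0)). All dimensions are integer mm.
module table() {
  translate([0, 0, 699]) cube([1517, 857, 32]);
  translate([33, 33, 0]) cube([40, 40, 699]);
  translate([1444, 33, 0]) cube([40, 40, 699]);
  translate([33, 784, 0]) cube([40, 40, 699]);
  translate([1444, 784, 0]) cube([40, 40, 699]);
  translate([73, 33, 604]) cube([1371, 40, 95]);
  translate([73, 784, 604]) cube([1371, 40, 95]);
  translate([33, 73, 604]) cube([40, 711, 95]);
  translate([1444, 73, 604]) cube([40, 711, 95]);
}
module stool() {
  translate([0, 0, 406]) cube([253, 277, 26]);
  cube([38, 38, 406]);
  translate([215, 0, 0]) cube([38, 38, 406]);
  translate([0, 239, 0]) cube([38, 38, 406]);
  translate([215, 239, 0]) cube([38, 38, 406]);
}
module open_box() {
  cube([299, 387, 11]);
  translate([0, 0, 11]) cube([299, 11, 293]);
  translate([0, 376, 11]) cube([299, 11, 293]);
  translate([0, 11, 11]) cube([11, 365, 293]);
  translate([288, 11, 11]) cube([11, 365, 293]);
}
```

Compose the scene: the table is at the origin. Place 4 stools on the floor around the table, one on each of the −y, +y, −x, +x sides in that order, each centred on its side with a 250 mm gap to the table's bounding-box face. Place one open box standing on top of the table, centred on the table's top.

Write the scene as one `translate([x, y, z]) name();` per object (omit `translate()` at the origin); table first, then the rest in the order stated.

table();
translate([632, -527, 0]) stool();
translate([632, 1107, 0]) stool();
translate([-503, 290, 0]) stool();
translate([1767, 290, 0]) stool();
translate([609, 235, 731]) open_box();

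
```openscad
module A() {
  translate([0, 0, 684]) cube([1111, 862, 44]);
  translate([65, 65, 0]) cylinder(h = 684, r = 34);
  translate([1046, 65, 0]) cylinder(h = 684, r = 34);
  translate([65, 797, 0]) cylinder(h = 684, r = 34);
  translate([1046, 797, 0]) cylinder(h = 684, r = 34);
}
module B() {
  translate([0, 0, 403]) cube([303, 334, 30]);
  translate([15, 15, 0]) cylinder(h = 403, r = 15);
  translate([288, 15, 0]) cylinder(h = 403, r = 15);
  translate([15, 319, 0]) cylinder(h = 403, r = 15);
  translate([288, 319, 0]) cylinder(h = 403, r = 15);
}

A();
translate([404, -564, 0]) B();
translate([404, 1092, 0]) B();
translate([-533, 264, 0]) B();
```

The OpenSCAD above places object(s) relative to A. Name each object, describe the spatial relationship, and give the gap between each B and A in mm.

Each stool's nearest face is 230 mm from the table's bounding box.

A is a table. B is a stool. Three stools sit around the table at the −y, +y, −x sides. The gap between each stool and the table is 230 mm.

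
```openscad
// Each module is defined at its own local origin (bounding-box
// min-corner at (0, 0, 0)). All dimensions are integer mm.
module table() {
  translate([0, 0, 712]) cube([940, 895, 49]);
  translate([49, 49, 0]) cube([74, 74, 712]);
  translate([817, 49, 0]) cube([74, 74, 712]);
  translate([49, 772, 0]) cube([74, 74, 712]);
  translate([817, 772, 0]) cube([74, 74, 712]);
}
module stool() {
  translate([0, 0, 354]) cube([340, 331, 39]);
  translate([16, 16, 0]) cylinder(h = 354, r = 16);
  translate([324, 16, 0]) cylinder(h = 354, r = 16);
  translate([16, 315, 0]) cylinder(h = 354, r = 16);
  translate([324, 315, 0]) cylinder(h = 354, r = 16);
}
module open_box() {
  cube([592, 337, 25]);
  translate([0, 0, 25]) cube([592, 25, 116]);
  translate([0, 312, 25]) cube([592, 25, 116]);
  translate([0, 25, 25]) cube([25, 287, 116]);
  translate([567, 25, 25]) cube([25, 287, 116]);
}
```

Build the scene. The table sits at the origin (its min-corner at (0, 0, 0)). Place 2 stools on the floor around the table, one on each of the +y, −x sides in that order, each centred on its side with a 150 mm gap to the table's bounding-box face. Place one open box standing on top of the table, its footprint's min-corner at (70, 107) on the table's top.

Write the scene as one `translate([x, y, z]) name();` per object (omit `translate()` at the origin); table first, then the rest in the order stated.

table();
translate([300, 1045, 0]) stool();
translate([-490, 282, 0]) stool();
translate([70, 107, 761]) open_box();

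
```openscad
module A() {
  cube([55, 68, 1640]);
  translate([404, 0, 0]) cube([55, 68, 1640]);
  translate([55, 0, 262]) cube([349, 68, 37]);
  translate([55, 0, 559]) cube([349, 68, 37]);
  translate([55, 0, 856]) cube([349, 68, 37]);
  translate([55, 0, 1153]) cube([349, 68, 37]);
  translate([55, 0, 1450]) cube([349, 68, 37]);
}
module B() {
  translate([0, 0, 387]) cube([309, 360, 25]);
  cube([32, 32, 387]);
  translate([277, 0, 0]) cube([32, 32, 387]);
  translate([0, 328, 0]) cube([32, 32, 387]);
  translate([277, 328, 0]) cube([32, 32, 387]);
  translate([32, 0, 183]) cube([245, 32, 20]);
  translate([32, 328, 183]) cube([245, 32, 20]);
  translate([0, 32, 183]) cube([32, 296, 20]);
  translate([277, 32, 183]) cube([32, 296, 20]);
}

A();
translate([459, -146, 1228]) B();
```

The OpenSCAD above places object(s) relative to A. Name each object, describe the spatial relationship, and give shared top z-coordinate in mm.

Both tops at z = 1640 mm.

A is a ladder. B is a stool. The stool is beside the ladder with their tops flush at z = 1640. The shared top z-coordinate is 1640 mm.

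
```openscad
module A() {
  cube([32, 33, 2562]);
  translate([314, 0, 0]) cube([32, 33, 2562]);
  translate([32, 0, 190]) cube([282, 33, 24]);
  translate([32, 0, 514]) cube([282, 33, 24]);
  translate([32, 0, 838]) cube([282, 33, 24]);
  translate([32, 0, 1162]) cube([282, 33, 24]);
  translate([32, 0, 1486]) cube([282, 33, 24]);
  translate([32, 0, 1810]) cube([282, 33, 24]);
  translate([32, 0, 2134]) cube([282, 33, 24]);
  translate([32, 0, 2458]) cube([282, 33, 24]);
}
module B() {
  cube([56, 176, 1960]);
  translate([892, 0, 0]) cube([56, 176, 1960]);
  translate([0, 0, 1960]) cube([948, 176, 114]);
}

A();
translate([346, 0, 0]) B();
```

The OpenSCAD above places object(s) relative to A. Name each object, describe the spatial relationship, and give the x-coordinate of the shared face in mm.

The ladder's +x face and the door frame's −x face are both at x = 346 mm.

A is a ladder. B is a door frame. The door frame is against the ladder's +x side, with their −y faces flush. The x-coordinate of the shared face is 346 mm.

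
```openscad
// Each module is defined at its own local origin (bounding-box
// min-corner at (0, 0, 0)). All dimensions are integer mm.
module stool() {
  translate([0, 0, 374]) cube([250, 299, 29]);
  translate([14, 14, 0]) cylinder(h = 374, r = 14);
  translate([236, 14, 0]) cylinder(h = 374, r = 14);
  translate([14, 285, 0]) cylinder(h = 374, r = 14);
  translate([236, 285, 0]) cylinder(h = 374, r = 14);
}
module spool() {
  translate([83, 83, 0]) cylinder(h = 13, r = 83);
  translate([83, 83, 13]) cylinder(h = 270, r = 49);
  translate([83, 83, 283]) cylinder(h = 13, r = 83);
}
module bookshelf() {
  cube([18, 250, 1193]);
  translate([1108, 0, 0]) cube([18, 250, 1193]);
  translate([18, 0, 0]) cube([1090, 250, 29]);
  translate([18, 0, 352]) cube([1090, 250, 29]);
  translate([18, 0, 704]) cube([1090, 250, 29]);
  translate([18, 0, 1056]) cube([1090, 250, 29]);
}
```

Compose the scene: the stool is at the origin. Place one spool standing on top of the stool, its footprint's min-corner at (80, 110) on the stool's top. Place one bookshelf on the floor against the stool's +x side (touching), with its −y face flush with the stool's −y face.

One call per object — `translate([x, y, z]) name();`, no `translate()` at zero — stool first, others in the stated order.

stool();
translate([80, 110, 403]) spool();
translate([250, 0, 0]) bookshelf();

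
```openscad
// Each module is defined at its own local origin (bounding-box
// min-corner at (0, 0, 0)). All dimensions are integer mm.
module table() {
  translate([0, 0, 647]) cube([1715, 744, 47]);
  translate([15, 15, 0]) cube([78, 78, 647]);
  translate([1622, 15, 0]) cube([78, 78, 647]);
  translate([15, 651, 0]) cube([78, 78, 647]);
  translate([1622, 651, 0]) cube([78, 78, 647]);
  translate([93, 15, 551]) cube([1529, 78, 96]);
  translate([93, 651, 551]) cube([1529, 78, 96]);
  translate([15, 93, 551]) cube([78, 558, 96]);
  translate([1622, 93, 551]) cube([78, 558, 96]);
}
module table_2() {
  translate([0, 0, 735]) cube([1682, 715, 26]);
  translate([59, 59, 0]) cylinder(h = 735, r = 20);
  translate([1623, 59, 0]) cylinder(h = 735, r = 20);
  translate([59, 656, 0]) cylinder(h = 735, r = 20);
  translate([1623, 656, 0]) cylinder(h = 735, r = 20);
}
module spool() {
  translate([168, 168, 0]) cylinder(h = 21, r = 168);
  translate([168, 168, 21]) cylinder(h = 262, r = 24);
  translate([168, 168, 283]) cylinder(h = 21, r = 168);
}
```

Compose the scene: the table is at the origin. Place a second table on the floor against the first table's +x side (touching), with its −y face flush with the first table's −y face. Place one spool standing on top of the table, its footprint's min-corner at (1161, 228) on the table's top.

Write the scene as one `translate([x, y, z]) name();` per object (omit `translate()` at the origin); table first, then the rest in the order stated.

table();
translate([1715, 0, 0]) table_2();
translate([1161, 228, 694]) spool();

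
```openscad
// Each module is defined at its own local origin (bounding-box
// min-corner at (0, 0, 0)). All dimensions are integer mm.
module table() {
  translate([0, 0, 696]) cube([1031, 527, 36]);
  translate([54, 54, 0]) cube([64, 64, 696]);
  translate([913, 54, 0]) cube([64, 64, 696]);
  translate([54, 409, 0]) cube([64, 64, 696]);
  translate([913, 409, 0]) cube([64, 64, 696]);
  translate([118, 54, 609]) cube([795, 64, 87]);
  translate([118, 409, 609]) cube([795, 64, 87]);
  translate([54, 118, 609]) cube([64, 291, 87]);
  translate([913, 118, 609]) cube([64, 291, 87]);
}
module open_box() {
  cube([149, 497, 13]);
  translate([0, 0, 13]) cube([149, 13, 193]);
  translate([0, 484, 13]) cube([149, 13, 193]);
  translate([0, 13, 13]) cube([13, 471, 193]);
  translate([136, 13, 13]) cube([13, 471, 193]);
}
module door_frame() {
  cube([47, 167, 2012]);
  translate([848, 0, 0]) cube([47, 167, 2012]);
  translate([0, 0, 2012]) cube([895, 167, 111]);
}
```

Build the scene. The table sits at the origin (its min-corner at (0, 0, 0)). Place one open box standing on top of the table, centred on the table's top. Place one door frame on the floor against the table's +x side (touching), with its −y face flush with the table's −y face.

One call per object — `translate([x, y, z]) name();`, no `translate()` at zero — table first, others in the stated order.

table();
translate([441, 15, 732]) open_box();
translate([1031, 0, 0]) door_frame();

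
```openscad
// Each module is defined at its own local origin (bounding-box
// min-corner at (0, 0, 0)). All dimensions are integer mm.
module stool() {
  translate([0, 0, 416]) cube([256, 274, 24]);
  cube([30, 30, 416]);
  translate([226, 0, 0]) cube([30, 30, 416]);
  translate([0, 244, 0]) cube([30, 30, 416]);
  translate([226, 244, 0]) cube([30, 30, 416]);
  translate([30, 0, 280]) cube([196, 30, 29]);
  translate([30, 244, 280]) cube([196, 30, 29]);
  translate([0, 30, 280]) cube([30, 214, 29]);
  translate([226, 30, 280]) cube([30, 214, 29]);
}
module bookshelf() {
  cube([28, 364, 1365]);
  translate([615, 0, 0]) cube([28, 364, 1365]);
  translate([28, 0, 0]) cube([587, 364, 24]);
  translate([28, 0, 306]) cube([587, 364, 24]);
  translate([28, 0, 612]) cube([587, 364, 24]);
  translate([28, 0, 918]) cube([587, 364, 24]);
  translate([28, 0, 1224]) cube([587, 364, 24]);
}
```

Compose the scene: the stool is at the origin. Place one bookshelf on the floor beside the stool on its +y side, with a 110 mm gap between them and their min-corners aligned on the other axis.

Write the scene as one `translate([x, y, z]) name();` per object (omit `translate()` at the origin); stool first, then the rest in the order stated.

stool();
translate([0, 384, 0]) bookshelf();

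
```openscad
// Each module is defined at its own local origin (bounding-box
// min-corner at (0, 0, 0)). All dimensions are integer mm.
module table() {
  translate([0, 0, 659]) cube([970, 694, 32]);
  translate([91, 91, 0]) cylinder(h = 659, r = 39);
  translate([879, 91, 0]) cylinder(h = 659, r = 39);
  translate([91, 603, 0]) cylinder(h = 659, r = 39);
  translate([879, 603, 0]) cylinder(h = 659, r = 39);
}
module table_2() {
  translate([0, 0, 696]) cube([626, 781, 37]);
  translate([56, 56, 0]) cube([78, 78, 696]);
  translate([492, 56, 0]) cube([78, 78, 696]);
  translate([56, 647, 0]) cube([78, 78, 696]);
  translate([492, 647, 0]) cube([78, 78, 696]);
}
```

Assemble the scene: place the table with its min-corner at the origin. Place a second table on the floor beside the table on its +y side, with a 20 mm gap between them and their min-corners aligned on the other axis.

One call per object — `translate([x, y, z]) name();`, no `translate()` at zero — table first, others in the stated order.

table();
translate([0, 714, 0]) table_2();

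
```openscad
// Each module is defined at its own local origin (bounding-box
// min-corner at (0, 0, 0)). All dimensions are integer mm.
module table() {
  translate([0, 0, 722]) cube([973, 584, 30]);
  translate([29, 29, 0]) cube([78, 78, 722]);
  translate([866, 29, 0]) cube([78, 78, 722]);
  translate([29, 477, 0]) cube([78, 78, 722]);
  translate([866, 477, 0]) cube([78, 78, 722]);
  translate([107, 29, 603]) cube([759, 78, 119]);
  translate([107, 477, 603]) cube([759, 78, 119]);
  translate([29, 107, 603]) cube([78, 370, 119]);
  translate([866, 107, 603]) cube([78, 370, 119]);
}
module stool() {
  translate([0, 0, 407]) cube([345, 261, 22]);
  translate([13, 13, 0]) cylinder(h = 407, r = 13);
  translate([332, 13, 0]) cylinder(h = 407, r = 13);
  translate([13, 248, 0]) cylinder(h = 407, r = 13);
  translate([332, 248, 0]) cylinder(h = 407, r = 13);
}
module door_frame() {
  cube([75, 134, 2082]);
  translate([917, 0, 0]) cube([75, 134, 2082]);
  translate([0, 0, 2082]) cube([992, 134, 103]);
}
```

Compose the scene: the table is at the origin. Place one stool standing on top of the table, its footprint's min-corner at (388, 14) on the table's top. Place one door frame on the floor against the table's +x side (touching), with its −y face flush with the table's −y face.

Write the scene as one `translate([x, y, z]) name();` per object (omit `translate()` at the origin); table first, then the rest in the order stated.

table();
translate([388, 14, 752]) stool();
translate([973, 0, 0]) door_frame();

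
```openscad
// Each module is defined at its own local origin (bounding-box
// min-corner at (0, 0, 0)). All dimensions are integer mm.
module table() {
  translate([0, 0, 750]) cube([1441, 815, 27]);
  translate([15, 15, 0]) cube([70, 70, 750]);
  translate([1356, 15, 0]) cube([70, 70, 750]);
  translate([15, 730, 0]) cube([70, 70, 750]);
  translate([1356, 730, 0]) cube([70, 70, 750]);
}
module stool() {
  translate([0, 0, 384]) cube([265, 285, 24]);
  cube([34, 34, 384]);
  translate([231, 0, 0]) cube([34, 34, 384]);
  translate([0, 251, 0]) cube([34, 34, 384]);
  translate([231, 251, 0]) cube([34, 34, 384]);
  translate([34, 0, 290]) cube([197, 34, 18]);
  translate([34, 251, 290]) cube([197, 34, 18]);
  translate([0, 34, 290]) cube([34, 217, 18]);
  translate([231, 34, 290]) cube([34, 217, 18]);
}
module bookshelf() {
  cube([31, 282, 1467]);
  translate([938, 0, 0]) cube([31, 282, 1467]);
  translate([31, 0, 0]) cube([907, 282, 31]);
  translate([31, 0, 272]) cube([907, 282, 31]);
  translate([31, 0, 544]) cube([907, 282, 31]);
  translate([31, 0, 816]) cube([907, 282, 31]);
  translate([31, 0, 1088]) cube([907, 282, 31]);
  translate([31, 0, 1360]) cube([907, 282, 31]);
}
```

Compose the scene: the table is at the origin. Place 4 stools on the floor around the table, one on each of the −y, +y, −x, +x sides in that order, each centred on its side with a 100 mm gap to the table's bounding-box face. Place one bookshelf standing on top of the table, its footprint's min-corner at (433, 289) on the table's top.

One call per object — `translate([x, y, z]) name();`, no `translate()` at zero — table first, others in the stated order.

table();
translate([588, -385, 0]) stool();
translate([588, 915, 0]) stool();
translate([-365, 265, 0]) stool();
translate([1541, 265, 0]) stool();
translate([433, 289, 777]) bookshelf();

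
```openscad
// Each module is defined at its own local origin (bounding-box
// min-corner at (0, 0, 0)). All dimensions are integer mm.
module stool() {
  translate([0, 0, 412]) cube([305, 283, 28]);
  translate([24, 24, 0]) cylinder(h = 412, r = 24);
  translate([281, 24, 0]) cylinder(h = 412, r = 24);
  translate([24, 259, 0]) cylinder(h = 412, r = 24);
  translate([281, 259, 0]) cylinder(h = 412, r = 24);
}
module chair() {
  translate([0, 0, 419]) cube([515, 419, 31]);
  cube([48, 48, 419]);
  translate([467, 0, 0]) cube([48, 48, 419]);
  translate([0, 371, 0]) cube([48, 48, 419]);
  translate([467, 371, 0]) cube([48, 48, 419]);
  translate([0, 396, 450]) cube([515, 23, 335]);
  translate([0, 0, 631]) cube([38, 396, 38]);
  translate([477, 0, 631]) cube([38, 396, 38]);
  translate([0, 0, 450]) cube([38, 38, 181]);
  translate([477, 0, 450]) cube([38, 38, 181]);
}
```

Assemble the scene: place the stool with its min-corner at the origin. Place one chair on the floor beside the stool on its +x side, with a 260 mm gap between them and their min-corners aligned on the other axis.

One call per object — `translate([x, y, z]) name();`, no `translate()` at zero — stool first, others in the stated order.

stool();
translate([565, 0, 0]) chair();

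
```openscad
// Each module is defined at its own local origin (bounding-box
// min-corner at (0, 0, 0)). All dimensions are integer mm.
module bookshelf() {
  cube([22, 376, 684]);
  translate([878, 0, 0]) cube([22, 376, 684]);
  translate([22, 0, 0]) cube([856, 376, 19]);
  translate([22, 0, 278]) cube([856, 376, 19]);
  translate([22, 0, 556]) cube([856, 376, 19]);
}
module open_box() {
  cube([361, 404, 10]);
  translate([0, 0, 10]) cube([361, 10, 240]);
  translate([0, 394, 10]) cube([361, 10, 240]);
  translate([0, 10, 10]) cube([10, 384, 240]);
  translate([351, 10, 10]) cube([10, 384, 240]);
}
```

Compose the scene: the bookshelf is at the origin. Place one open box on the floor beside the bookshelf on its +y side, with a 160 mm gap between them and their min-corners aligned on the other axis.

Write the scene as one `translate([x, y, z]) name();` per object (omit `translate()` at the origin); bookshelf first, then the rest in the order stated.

bookshelf();
translate([0, 536, 0]) open_box();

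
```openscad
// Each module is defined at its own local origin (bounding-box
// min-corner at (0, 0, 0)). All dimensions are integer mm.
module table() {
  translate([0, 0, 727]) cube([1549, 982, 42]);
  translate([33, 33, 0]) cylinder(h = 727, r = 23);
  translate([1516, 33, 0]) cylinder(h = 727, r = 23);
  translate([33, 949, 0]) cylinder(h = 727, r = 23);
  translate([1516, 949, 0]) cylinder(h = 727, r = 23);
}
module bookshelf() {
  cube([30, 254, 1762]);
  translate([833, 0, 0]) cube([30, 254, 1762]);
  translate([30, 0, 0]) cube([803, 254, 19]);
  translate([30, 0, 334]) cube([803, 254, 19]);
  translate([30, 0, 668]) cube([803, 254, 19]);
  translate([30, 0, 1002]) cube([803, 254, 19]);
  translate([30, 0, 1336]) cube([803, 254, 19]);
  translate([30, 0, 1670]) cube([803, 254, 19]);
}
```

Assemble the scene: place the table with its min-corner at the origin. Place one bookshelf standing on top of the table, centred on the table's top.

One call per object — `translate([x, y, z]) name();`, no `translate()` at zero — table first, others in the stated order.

table();
translate([343, 364, 769]) bookshelf();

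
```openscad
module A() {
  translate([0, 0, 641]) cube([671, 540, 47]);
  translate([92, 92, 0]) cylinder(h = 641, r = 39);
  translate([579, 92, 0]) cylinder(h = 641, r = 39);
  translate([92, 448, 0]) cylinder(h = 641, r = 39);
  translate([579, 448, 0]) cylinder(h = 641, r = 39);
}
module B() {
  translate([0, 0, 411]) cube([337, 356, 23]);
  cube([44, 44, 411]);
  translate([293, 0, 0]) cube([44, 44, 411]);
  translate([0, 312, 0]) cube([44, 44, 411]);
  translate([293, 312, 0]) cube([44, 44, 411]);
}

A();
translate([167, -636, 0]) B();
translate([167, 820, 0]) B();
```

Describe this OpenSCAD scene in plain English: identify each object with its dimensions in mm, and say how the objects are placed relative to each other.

A is a table with a 671×540 mm rectangular top, 47 mm thick, top surface at z = 688 mm, supported by four round legs of 78 mm diameter, each leg's bounding box inset 53 mm from the nearest pair of top edges, running from the floor.

B is a simple wooden stool: a rectangular seat 337 mm (x) by 356 mm (y), 23 mm thick, top face at z = 434 mm, on four square legs, each 44×44 mm in cross-section. The legs rest on z = 0, each flush with a corner of the seat.

Two stools sit around the table at the −y, +y sides.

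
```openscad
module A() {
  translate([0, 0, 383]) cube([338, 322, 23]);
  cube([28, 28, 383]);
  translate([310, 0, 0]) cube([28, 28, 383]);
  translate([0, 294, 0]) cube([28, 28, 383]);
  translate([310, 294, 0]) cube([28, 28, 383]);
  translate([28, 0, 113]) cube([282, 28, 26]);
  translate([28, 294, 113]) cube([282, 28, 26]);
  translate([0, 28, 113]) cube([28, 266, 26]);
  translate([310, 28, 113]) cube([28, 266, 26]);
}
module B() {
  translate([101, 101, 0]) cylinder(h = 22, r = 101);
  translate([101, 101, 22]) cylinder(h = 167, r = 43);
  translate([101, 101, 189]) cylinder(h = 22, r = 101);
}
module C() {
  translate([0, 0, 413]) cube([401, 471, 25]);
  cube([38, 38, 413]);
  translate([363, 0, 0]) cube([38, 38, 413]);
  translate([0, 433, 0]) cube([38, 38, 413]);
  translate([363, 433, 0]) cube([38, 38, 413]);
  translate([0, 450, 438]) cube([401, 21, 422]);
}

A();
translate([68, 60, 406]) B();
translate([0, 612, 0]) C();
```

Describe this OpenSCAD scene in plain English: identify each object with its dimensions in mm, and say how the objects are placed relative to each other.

A is a four-legged stool. The seat is a 338×322×23 mm slab whose top surface is at z = 406 mm; four square legs, each 28×28 mm in cross-section, run from the floor (z = 0) to the underside of the seat, each flush with a corner of the seat. Four stretchers, 28 mm wide and 26 mm tall, connect adjacent legs with their undersides at z = 113 mm, each running between the inner faces of the legs it joins and aligned with the legs' outer faces on the other axis.

B is a spool: two coaxial disc flanges of radius 101 mm and thickness 22 mm, joined by a core cylinder of radius 43 mm and height 167 mm. The lower flange rests on z = 0 and the three cylinders share a vertical axis.

C is a chair: 401×471 mm seat, 25 mm thick, top at z = 438 mm, on four 38 mm square corner legs flush with the seat edges. A 21 mm thick backrest slab spans the full seat width, extending 422 mm above the seat top, its back face flush with the seat's +y edge.

The spool is on top of the stool, centred. The chair is on the floor beside the stool on its +y side.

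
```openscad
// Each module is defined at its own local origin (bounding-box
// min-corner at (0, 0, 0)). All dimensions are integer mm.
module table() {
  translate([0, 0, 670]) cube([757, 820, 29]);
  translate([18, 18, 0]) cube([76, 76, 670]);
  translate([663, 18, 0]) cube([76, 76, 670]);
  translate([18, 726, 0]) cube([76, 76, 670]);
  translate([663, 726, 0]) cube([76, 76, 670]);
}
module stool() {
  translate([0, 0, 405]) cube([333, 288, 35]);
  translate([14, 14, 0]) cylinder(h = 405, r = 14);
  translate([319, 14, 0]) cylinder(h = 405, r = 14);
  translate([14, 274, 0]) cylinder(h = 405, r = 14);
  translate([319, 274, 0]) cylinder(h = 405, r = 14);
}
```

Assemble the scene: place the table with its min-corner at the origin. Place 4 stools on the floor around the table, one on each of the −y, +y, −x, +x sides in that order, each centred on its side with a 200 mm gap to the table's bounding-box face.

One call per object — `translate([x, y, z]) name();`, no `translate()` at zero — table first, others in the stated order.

table();
translate([212, -488, 0]) stool();
translate([212, 1020, 0]) stool();
translate([-533, 266, 0]) stool();
translate([957, 266, 0]) stool();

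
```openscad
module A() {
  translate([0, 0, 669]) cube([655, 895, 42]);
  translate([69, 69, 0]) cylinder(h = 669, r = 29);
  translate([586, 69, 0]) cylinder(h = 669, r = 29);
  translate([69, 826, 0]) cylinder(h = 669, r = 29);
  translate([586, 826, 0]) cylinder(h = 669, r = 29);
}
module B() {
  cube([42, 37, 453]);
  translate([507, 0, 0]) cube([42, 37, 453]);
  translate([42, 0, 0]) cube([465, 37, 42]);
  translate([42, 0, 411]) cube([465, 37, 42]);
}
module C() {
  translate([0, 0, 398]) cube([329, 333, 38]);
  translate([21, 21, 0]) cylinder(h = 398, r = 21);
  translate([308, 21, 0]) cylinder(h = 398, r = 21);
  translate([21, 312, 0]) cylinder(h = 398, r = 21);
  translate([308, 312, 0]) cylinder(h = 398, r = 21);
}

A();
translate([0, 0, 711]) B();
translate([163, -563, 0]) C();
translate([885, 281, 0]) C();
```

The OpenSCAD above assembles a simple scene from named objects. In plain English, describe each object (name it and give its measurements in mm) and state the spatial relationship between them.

A is a table: top 655 mm (x) × 895 mm (y), 42 mm thick, upper face at z = 711 mm, on four round legs of 58 mm diameter, each leg's bounding box inset 40 mm from the nearest pair of top edges, running from z = 0 to the bottom of the top.

B is a picture frame with a 465×369 mm rectangular opening (x by z) and a uniform 42 mm border on every side. Frame depth is 37 mm along y. It is built from two vertical stiles running the full outside height and two horizontal rails spanning the gap between the stiles.

C is a four-legged stool. The seat is 329×333 mm, 38 mm thick, top at z = 436 mm. It stands on four round legs, each 42 mm in diameter, from z = 0 to the seat underside, each leg's axis is inset half a diameter from the nearest pair of seat edges (so the leg's bounding box is flush with the corner).

The picture frame is on top of the table. Two stools sit around the table at the −y, +x sides.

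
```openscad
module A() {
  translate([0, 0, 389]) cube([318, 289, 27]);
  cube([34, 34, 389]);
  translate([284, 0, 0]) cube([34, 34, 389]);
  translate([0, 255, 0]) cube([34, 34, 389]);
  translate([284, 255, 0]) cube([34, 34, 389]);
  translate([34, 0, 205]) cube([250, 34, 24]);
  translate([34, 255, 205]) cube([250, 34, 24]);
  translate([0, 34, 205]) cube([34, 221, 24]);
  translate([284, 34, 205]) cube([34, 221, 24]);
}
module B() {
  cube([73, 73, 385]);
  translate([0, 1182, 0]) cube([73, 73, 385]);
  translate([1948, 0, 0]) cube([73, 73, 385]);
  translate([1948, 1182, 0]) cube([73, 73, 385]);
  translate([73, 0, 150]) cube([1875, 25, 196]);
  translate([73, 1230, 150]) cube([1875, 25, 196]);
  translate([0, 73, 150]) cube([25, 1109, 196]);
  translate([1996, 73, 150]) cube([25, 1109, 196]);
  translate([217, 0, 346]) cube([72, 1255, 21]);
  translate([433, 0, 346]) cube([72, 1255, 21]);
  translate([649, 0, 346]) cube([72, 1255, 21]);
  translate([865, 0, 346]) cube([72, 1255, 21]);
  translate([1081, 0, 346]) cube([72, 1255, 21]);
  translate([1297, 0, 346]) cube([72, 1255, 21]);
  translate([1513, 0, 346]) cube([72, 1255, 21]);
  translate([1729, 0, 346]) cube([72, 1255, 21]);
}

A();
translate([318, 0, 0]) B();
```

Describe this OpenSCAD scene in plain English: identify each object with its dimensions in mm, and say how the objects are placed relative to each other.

A is a four-legged stool. The seat is 318×289 mm, 27 mm thick, top at z = 416 mm. It stands on four square legs, each 34×34 mm in cross-section, from z = 0 to the seat underside, each flush with a corner of the seat. Four stretchers, 34 mm wide and 24 mm tall, connect adjacent legs with their undersides at z = 205 mm, each running between the inner faces of the legs it joins and aligned with the legs' outer faces on the other axis.

B is a bed frame 2021 mm long (x) by 1255 mm wide (y). Four 73×73 mm corner posts, 385 mm tall, at the corners of the footprint. Four rails of 25 mm thickness and 196 mm height run between adjacent posts with their undersides at z = 150 mm, their outer faces flush with the outside of the frame (the two x-running rails run between the posts' inner faces; the two y-running rails run between the posts' inner faces). 8 slats, each 72 mm wide (x) and 21 mm thick, lie across the top of the two x-running rails, running the full 1255 mm width of the frame in y; the slats are evenly spaced along x between the inner faces of the end posts with equal gaps (rounded down to the nearest mm) at the −x end and between each pair — any rounding remainder accumulates at the +x end.

The bed frame is against the stool's +x side, with their −y faces flush.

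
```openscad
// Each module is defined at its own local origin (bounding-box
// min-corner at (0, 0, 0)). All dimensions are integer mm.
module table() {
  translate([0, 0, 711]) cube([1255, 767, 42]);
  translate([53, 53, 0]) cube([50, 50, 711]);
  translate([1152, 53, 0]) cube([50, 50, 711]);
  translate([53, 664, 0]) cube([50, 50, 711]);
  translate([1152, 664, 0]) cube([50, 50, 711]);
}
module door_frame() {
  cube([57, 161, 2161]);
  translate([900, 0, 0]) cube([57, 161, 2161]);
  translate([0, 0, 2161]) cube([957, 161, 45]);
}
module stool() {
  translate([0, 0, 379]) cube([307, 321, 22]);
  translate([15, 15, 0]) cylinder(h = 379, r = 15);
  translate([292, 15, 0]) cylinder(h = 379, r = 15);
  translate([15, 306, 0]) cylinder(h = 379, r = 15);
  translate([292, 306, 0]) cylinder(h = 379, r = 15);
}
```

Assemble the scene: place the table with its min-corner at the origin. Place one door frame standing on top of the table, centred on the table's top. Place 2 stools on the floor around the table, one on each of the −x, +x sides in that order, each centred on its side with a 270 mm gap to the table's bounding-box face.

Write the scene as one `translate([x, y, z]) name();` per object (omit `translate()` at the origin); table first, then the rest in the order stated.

table();
translate([149, 303, 753]) door_frame();
translate([-577, 223, 0]) stool();
translate([1525, 223, 0]) stool();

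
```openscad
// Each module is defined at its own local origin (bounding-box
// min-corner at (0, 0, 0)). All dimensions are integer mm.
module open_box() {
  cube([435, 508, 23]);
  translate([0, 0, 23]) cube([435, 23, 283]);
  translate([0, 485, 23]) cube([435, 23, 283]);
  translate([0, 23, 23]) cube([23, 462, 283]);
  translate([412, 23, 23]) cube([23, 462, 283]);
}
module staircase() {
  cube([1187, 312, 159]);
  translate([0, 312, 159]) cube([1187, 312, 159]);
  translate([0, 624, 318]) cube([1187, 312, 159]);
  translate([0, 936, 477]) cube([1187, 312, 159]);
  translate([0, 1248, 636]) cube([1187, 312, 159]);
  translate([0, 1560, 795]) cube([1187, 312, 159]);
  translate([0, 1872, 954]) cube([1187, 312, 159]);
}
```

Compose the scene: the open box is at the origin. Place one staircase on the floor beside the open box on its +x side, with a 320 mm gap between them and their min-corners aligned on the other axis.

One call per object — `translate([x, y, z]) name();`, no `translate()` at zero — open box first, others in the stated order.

open_box();
translate([755, 0, 0]) staircase();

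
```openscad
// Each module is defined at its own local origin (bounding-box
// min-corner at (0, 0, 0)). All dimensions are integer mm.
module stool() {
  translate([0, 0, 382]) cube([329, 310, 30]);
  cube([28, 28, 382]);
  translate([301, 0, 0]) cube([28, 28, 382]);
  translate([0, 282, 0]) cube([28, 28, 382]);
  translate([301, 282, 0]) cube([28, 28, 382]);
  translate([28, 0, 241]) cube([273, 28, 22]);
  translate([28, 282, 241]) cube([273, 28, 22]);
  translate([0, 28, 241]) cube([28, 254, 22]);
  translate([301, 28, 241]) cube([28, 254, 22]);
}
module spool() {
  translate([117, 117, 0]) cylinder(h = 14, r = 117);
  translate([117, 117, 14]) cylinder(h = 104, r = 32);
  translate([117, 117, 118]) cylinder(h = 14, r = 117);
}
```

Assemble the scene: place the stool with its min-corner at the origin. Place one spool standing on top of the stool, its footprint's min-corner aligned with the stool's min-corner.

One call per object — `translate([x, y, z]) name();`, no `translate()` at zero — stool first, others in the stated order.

stool();
translate([0, 0, 412]) spool();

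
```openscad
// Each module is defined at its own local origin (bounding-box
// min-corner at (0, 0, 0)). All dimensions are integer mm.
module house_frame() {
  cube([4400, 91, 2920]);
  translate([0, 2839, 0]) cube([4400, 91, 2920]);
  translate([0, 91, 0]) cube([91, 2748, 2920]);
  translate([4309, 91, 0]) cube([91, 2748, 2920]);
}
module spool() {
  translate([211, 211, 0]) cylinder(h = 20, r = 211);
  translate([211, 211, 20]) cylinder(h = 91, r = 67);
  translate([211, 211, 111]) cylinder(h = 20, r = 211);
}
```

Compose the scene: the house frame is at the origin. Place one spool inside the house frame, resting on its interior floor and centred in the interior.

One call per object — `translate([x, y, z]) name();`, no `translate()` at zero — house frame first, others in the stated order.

house_frame();
translate([1989, 1254, 0]) spool();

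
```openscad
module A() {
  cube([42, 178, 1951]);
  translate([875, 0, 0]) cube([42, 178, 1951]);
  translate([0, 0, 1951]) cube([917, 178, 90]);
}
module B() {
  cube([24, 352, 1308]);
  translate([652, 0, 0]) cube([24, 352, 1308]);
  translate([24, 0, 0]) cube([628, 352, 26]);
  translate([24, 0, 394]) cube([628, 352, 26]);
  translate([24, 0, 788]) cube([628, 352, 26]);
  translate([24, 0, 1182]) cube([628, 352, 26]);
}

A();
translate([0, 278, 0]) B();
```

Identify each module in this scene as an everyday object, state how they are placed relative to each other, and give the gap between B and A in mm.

A is a door frame. B is a bookshelf. The bookshelf is on the floor beside the door frame on its +y side. The gap between the bookshelf and the door frame is 100 mm.

The bookshelf's nearest face is 100 mm from the door frame's +y face.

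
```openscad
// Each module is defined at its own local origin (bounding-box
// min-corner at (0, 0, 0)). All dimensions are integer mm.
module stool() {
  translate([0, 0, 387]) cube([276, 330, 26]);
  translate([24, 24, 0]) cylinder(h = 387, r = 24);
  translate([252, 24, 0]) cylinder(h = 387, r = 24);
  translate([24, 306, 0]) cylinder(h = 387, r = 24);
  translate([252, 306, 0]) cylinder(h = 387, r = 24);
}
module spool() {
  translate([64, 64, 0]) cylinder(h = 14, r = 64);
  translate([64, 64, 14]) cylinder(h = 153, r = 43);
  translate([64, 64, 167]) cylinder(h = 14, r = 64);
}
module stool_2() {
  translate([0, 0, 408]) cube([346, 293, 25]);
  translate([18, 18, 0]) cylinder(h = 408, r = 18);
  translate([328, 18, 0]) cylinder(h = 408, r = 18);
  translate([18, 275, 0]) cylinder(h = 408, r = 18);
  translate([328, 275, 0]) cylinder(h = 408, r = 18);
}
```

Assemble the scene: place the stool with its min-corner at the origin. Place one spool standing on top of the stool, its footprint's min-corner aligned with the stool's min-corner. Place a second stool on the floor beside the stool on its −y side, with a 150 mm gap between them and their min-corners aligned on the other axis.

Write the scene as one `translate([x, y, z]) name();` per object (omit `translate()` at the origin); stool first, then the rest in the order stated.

stool();
translate([0, 0, 413]) spool();
translate([0, -443, 0]) stool_2();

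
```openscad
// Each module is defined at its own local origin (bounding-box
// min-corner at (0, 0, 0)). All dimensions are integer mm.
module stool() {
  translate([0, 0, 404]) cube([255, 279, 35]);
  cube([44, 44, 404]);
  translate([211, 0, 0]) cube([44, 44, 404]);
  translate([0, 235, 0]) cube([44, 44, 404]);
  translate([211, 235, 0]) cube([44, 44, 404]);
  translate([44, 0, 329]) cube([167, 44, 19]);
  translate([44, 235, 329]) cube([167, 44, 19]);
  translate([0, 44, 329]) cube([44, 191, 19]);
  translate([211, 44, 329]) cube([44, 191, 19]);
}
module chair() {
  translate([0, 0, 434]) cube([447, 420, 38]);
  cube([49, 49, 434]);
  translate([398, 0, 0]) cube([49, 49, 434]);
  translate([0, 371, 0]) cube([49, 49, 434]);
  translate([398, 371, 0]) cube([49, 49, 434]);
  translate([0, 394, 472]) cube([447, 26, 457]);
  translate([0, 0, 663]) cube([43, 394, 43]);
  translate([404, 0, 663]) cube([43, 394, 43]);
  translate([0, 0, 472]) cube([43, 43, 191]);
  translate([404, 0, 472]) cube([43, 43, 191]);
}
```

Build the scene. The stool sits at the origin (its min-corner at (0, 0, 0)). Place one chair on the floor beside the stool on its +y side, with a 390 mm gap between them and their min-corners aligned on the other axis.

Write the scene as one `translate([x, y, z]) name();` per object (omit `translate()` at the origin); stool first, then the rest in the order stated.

stool();
translate([0, 669, 0]) chair();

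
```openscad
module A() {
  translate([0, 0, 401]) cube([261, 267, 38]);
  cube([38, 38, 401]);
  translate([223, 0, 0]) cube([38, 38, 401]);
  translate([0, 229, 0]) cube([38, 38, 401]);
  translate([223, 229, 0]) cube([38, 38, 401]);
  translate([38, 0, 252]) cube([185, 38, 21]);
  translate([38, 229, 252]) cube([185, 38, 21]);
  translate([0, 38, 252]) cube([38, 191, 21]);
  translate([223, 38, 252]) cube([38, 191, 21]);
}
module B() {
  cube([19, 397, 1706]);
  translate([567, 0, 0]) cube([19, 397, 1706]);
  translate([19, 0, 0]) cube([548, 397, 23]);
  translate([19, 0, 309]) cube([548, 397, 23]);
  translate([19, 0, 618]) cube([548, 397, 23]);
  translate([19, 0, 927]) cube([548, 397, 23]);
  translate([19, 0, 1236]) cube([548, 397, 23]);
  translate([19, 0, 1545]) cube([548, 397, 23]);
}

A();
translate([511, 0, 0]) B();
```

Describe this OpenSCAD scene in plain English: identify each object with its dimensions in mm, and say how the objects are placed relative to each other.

A is a four-legged stool. The seat is a 261×267×38 mm slab whose top surface is at z = 439 mm; four square legs, each 38×38 mm in cross-section, run from the floor (z = 0) to the underside of the seat, each flush with a corner of the seat. Four stretchers, 38 mm wide and 21 mm tall, connect adjacent legs with their undersides at z = 252 mm, each running between the inner faces of the legs it joins and aligned with the legs' outer faces on the other axis.

B is an open bookshelf. Two side panels, each 19 mm thick, 397 mm deep and 1706 mm tall, stand 586 mm apart (outside-to-outside). Between them sit 6 shelves, each 23 mm thick and 397 mm deep, spanning the full gap between the sides. The bottom shelf rests on the floor (its underside at z = 0) and the clear gap between one shelf's top and the next shelf's underside is 286 mm.

The bookshelf is on the floor beside the stool on its +x side.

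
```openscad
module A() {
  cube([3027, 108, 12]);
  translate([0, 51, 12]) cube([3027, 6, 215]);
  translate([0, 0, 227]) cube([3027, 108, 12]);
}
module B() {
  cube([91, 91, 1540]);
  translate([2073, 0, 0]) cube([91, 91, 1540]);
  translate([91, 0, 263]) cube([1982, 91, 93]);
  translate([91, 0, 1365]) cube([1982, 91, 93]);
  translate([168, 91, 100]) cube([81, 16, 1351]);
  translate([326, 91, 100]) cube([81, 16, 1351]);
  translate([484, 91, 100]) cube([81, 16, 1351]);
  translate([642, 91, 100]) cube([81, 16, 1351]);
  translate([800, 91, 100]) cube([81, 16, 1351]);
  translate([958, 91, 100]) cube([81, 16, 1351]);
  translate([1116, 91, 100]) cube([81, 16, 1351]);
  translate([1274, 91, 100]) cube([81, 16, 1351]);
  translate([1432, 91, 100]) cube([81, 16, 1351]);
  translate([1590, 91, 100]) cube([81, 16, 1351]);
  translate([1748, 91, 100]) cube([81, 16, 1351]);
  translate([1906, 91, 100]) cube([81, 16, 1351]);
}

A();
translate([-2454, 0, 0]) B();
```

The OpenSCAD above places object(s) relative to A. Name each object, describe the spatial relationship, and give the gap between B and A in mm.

The fence section's nearest face is 290 mm from the I-beam's −x face.

A is an I-beam. B is a fence section. The fence section is on the floor beside the I-beam on its −x side. The gap between the fence section and the I-beam is 290 mm.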